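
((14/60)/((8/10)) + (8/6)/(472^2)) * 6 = 48735/27848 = 1.75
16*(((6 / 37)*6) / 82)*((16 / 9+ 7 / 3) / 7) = 32 / 287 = 0.11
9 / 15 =3 / 5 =0.60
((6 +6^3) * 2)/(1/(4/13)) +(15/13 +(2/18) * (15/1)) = 5438/39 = 139.44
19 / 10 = 1.90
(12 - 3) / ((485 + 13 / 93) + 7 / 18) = 5022 / 270925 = 0.02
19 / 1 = 19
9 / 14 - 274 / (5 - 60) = 4331 / 770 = 5.62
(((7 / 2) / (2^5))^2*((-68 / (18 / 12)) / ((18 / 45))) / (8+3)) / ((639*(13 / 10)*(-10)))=4165 / 280710144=0.00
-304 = -304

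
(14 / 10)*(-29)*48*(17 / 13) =-2548.43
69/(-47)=-1.47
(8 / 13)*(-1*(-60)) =480 / 13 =36.92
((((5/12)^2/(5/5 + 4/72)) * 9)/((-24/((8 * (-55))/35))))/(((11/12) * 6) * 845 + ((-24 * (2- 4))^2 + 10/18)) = 7425/66572884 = 0.00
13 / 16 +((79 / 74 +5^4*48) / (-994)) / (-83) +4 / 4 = 53142639 / 24420592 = 2.18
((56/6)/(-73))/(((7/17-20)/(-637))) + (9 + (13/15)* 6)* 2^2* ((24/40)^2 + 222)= 115096037312/9115875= 12625.89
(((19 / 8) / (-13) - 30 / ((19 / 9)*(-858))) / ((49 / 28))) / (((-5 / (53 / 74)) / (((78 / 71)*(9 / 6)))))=1722447 / 76866020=0.02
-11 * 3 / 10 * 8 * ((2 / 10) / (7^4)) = -132 / 60025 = -0.00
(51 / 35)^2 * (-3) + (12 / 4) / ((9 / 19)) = -0.04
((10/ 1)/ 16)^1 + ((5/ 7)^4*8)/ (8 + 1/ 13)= 356105/ 403368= 0.88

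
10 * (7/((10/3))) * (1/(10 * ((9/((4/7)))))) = 2/15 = 0.13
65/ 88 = 0.74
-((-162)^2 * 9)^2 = -55788550416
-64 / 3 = -21.33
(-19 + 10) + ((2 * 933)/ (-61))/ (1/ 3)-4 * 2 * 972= -7876.77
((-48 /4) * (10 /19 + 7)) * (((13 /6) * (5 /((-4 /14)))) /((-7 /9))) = -83655 /19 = -4402.89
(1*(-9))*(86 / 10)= -387 / 5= -77.40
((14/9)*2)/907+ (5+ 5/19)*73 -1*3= 59125141/155097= 381.21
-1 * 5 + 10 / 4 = -5 / 2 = -2.50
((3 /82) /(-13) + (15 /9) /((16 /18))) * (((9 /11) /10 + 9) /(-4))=-7975017 /1876160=-4.25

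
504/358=252/179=1.41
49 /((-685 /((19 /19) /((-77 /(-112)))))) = -784 /7535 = -0.10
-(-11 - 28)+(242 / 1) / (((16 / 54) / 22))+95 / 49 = 1764925 / 98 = 18009.44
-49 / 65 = -0.75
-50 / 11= -4.55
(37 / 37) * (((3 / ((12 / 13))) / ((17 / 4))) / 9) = 0.08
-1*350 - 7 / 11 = -350.64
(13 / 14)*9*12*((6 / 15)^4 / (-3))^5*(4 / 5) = -109051904 / 30040740966796875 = -0.00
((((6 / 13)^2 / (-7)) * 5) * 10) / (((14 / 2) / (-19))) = 34200 / 8281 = 4.13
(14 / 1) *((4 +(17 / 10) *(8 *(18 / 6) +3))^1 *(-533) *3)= -5585307 / 5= -1117061.40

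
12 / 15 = 4 / 5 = 0.80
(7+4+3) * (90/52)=315/13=24.23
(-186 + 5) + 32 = -149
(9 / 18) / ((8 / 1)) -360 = -5759 / 16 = -359.94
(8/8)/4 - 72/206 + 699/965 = 248423/397580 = 0.62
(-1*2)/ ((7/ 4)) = -8/ 7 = -1.14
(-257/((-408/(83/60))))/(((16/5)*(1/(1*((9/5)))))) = 21331/43520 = 0.49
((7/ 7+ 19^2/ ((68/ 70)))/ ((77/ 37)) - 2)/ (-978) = -463517/ 2560404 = -0.18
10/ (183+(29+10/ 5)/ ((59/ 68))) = 118/ 2581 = 0.05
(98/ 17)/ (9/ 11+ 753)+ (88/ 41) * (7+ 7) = 86855923/ 2889762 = 30.06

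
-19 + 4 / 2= -17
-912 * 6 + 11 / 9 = -49237 / 9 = -5470.78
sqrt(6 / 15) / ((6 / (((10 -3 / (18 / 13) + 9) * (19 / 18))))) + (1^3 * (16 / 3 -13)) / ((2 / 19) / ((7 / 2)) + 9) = -3059 / 3603 + 1919 * sqrt(10) / 3240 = 1.02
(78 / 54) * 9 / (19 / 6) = 78 / 19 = 4.11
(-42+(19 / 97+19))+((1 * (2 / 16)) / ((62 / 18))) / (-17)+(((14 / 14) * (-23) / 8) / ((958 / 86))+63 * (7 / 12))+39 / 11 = 9282259515 / 538692022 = 17.23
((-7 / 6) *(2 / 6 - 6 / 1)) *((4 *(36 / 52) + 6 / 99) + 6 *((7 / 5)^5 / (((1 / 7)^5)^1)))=43262157538222 / 12065625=3585571.20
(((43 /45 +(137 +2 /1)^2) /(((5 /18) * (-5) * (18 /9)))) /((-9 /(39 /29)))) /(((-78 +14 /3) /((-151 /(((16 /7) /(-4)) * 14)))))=-106675309 /398750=-267.52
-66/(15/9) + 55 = 77/5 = 15.40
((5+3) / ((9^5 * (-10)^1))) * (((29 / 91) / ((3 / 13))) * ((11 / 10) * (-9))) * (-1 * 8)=-5104 / 3444525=-0.00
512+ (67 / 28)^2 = 405897 / 784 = 517.73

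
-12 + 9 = -3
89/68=1.31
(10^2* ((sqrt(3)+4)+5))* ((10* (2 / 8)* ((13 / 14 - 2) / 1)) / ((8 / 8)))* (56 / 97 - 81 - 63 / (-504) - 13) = 135748125* sqrt(3) / 5432+1221733125 / 5432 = 268198.78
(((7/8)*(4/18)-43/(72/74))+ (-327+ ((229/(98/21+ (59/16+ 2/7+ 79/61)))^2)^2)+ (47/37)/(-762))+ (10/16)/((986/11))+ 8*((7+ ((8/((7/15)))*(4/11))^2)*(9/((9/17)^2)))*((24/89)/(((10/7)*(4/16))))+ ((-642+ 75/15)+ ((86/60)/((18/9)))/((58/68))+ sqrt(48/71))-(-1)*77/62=4*sqrt(213)/71+ 648169453892017123009827077944672632192179/2233778818712336069695795348598148240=290168.07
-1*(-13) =13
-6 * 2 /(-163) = 12 /163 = 0.07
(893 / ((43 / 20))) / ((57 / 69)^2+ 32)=12.71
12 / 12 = 1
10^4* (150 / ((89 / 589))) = 883500000 / 89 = 9926966.29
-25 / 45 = -5 / 9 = -0.56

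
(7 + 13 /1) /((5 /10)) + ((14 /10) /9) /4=7207 /180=40.04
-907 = -907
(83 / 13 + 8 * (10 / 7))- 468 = -40967 / 91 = -450.19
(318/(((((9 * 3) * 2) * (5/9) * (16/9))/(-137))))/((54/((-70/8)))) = 132.36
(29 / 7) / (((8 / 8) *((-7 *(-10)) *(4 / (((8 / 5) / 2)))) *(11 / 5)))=29 / 5390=0.01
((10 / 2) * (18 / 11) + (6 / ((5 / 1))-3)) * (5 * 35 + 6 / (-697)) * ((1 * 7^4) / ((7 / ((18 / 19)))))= 264315848706 / 728365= 362889.28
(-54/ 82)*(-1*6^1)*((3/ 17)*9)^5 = 2324522934/ 58214137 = 39.93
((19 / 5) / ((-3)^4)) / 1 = 19 / 405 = 0.05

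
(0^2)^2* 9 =0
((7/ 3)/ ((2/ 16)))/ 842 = 28/ 1263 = 0.02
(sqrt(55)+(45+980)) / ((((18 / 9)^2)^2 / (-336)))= -21525-21*sqrt(55)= -21680.74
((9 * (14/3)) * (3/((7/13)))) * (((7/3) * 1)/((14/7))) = 273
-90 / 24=-15 / 4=-3.75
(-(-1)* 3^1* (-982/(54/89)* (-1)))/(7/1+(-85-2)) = -43699/720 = -60.69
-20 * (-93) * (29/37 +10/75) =63116/37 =1705.84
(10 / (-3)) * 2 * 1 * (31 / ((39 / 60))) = -12400 / 39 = -317.95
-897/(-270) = 299/90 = 3.32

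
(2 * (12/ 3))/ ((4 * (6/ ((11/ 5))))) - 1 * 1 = -4/ 15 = -0.27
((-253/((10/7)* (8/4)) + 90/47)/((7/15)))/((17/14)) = -244311/1598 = -152.89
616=616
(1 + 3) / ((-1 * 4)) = -1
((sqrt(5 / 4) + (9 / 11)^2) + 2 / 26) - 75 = -73.14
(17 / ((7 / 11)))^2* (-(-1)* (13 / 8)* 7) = 454597 / 56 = 8117.80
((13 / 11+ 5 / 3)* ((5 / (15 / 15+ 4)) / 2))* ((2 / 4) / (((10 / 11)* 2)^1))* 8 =3.13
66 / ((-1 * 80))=-33 / 40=-0.82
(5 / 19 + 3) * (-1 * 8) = -496 / 19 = -26.11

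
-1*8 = -8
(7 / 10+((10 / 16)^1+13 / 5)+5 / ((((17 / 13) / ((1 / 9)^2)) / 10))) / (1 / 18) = 79.15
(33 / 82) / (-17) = -33 / 1394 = -0.02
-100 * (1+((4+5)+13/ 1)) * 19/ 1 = -43700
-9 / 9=-1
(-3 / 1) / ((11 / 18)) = -54 / 11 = -4.91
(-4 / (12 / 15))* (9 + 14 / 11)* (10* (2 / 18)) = -57.07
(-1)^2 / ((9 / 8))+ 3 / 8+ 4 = 5.26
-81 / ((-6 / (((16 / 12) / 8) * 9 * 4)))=81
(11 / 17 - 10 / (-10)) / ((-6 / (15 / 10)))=-7 / 17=-0.41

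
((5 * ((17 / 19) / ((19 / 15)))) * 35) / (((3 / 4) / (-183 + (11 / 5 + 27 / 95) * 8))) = -184414300 / 6859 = -26886.47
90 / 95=18 / 19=0.95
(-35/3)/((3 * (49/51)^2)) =-1445/343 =-4.21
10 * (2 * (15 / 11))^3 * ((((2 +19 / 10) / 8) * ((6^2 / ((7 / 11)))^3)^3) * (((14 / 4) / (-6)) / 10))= -34233510454656715.82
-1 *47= -47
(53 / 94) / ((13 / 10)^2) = 2650 / 7943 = 0.33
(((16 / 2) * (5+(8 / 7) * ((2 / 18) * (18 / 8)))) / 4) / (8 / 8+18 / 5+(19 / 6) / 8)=17760 / 8393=2.12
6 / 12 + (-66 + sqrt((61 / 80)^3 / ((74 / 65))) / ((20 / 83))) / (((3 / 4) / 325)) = -57199 / 2 + 65819 * sqrt(58682) / 14208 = -27477.30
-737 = -737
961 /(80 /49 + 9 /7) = 47089 /143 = 329.29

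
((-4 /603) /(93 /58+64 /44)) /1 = -2552 /1176453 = -0.00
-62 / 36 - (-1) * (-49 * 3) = -2677 / 18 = -148.72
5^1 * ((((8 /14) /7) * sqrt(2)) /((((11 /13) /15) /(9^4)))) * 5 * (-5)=-639697500 * sqrt(2) /539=-1678420.93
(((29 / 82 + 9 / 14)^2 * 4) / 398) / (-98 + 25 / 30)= -89232 / 868745843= -0.00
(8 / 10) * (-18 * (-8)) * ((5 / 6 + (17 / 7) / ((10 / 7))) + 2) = 13056 / 25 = 522.24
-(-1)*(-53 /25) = -53 /25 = -2.12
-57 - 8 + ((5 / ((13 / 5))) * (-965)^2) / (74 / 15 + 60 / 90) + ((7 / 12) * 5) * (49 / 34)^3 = 13722910189145 / 42919968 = 319732.54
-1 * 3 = -3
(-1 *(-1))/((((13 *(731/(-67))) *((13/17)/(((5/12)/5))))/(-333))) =7437/29068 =0.26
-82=-82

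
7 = 7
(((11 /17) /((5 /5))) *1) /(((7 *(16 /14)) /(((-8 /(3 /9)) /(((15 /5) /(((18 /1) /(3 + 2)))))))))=-198 /85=-2.33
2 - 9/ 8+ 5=47/ 8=5.88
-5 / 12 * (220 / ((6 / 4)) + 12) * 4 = -2380 / 9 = -264.44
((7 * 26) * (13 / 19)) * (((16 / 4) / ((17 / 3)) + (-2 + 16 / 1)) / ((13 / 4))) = 182000 / 323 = 563.47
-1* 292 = -292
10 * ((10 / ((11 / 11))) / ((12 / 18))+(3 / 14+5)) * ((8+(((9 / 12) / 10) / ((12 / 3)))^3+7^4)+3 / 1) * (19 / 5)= 53122351249179 / 28672000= 1852760.58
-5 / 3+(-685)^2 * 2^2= 5630695 / 3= 1876898.33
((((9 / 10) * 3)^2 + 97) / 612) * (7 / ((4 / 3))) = 0.89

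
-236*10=-2360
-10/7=-1.43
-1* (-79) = 79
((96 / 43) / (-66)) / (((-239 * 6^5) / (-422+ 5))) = -139 / 18313614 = -0.00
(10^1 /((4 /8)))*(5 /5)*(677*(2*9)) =243720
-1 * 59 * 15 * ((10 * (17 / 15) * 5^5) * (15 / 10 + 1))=-78359375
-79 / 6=-13.17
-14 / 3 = -4.67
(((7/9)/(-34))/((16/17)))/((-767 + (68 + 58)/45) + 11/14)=245/7695216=0.00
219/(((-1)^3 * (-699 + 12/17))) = 1241/3957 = 0.31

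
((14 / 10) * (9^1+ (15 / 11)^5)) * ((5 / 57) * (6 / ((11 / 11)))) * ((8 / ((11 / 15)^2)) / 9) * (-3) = -18554205600 / 370256249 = -50.11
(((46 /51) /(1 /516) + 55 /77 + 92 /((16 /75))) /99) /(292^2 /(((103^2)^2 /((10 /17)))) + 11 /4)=48076221370031 /14587944737751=3.30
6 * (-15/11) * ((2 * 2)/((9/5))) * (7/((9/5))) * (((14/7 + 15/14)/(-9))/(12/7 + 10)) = 75250/36531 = 2.06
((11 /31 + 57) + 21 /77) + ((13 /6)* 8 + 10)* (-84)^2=65786275 /341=192921.63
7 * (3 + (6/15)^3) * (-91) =-243971/125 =-1951.77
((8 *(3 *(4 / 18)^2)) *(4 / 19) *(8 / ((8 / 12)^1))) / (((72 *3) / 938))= 60032 / 4617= 13.00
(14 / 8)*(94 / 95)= 329 / 190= 1.73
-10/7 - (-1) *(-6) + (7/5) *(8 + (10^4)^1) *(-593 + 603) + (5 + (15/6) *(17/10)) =3923187/28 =140113.82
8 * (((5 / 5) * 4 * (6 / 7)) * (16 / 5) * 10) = 6144 / 7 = 877.71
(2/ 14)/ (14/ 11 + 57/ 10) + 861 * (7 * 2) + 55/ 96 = 6213226751/ 515424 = 12054.59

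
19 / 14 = 1.36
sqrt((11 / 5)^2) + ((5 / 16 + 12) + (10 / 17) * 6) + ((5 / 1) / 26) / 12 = 957793 / 53040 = 18.06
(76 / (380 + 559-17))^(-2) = 212521 / 1444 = 147.18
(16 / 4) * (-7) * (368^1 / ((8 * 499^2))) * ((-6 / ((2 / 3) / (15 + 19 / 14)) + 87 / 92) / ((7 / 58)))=10926852 / 1743007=6.27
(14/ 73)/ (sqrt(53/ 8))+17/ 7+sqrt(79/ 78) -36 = -235/ 7+28 * sqrt(106)/ 3869+sqrt(6162)/ 78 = -32.49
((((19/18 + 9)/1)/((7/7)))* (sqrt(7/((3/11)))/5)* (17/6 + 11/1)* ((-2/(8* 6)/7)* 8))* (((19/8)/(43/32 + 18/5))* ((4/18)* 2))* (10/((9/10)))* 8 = -913398400* sqrt(231)/108984771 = -127.38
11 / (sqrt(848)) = 11 * sqrt(53) / 212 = 0.38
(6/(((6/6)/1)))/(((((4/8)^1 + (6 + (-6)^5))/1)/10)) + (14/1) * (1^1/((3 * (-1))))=-217906/46617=-4.67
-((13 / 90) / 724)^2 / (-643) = 169 / 2730065860800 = 0.00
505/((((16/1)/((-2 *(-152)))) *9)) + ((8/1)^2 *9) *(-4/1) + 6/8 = -44537/36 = -1237.14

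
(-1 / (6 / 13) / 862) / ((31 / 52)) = -169 / 40083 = -0.00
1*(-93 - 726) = -819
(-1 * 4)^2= 16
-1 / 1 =-1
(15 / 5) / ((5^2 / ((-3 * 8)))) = -72 / 25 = -2.88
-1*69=-69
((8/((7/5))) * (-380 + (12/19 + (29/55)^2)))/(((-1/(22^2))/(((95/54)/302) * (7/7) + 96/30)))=6509150096072/1936575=3361166.03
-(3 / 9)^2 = -1 / 9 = -0.11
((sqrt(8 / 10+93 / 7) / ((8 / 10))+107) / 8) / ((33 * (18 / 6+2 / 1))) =0.08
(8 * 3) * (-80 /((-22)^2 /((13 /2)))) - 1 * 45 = -8565 /121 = -70.79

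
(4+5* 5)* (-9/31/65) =-0.13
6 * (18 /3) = 36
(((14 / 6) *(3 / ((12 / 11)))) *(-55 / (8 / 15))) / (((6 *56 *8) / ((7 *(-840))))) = 741125 / 512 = 1447.51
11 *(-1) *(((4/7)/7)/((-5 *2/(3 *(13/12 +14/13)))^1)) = 3707/6370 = 0.58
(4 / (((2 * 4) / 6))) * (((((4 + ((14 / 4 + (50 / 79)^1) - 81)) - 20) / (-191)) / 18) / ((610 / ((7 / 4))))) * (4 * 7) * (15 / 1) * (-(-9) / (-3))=-2156931 / 7363432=-0.29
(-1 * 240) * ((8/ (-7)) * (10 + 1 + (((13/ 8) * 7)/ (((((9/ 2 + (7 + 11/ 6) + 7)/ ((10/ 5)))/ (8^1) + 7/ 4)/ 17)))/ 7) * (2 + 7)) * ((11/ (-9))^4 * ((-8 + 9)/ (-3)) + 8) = 53399805824/ 147987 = 360841.19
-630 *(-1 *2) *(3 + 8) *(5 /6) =11550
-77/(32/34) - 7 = -1421/16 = -88.81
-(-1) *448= 448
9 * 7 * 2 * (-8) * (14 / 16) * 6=-5292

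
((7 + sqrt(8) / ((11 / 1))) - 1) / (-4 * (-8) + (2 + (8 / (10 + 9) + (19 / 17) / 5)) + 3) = 1615 * sqrt(2) / 334378 + 4845 / 30398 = 0.17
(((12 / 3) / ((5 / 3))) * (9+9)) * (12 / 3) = 864 / 5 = 172.80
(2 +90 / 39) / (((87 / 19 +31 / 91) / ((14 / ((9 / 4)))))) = 208544 / 38277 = 5.45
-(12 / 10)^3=-216 / 125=-1.73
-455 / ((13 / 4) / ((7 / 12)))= -245 / 3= -81.67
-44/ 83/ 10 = -22/ 415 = -0.05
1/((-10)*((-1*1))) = 1/10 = 0.10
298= 298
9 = 9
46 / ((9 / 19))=97.11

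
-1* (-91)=91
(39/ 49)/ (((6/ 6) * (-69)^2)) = 13/ 77763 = 0.00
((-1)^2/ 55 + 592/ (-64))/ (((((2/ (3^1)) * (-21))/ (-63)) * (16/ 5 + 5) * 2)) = -2.53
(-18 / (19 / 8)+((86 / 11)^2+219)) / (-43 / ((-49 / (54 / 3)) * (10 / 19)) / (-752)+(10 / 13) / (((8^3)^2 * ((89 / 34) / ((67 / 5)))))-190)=-547084553994567680 / 381470522901187269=-1.43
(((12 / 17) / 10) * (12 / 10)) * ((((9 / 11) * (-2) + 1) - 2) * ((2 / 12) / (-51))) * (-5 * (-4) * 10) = 464 / 3179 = 0.15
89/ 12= 7.42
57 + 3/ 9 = 172/ 3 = 57.33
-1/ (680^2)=-1/ 462400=-0.00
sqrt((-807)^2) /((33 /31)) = 8339 /11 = 758.09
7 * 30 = 210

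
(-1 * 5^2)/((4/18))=-225/2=-112.50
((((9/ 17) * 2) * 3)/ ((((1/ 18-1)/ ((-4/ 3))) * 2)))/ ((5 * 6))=108/ 1445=0.07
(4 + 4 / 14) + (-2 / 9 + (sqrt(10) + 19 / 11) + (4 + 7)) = 19.95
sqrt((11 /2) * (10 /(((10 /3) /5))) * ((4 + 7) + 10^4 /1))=3 * sqrt(367070) /2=908.79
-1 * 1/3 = -1/3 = -0.33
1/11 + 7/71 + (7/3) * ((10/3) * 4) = 220012/7029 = 31.30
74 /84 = 37 /42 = 0.88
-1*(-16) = 16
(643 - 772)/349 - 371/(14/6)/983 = -182298/343067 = -0.53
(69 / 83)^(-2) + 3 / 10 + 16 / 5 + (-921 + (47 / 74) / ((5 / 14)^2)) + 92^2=66525043007 / 8807850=7552.93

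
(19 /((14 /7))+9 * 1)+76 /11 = 559 /22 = 25.41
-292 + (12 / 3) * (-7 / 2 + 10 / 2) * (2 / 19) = -5536 / 19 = -291.37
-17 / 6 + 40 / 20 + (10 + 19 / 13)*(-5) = -4535 / 78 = -58.14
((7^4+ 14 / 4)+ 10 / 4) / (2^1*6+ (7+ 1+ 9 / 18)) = 4814 / 41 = 117.41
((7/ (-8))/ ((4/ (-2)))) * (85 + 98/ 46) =3507/ 92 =38.12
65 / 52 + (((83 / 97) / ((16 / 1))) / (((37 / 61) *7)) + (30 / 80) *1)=658261 / 401968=1.64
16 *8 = 128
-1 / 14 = -0.07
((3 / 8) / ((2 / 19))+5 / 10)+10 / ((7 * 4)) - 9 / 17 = 7407 / 1904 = 3.89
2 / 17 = 0.12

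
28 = 28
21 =21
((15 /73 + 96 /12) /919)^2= 358801 /4500665569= 0.00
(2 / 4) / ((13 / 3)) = 3 / 26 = 0.12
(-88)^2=7744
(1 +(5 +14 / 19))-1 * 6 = 14 / 19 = 0.74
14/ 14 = 1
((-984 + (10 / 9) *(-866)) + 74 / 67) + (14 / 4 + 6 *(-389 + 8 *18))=-4114411 / 1206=-3411.62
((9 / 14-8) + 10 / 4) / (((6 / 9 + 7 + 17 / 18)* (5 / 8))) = -4896 / 5425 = -0.90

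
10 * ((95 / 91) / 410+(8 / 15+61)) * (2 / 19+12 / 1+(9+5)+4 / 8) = 2321158607 / 141778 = 16371.78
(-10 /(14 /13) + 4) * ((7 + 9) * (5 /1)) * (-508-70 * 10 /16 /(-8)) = 2974985 /14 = 212498.93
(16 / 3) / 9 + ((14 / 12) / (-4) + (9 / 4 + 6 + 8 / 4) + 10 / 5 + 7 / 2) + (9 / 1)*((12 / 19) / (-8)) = 62957 / 4104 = 15.34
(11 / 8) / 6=11 / 48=0.23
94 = 94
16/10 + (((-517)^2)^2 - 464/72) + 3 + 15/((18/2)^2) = 9644860285111/135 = 71443409519.34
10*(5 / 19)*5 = 250 / 19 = 13.16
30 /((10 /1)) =3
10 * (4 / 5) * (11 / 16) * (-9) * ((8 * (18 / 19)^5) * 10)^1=-7482689280 / 2476099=-3021.97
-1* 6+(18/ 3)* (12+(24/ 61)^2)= 249042/ 3721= 66.93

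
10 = 10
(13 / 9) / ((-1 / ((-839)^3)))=7677666347 / 9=853074038.56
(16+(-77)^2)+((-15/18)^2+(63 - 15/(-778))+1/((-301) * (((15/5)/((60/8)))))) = 6008.71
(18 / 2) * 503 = 4527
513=513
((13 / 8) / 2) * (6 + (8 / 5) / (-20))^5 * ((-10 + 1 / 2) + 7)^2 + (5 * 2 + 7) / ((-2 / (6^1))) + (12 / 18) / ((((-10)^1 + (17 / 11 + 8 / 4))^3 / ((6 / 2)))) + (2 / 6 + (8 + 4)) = 15470813194429298 / 419426953125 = 36885.60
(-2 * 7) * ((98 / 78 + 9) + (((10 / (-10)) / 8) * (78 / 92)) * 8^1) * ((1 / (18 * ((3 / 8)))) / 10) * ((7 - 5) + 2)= -945224 / 121095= -7.81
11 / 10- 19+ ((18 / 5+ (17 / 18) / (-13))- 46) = -60.37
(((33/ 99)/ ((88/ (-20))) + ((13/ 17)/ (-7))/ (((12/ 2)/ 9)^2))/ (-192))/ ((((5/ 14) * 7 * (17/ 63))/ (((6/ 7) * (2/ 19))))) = 15153/ 67649120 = 0.00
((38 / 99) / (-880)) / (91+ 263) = -19 / 15420240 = -0.00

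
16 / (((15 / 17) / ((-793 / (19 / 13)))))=-2804048 / 285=-9838.76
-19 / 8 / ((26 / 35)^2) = -23275 / 5408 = -4.30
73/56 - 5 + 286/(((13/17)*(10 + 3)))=18253/728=25.07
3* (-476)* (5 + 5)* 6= -85680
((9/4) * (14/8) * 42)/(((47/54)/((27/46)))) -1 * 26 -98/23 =702771/8648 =81.26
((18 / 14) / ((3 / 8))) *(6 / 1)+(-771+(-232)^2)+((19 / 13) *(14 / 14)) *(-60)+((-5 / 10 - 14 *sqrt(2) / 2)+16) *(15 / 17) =163980625 / 3094 - 105 *sqrt(2) / 17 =52990.82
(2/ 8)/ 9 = 1/ 36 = 0.03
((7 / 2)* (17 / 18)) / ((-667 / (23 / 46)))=-119 / 48024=-0.00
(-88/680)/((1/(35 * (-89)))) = 403.12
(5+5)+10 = 20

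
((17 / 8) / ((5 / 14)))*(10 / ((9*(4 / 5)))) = 595 / 72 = 8.26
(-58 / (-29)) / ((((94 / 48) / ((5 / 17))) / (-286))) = -68640 / 799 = -85.91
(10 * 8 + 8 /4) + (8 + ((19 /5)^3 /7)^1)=85609 /875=97.84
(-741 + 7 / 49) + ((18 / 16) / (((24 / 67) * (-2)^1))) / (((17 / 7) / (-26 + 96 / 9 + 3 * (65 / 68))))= -732.80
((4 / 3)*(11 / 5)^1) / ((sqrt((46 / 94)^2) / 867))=5196.97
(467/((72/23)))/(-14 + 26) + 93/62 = 12037/864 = 13.93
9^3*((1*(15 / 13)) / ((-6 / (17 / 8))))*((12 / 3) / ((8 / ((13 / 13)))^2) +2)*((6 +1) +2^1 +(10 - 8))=-22493295 / 3328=-6758.80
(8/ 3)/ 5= 8/ 15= 0.53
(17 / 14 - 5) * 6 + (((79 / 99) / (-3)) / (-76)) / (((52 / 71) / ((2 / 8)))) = -746461921 / 32864832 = -22.71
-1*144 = -144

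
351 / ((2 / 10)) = 1755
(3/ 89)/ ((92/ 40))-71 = -145307/ 2047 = -70.99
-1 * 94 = -94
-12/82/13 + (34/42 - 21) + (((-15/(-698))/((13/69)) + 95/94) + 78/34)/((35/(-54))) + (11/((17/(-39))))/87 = -97993188487/3803117565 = -25.77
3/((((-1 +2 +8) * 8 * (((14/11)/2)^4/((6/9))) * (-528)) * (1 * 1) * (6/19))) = -25289/24893568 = -0.00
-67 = -67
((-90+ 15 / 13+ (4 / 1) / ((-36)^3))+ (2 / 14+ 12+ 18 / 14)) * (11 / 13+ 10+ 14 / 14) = -880551353 / 985608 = -893.41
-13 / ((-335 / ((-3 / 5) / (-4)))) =39 / 6700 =0.01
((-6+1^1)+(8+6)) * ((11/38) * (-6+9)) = 297/38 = 7.82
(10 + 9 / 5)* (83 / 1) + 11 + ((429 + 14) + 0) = 7167 / 5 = 1433.40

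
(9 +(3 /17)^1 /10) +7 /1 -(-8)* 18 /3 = 10883 /170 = 64.02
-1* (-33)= 33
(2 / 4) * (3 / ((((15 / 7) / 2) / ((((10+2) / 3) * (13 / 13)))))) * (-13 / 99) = -364 / 495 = -0.74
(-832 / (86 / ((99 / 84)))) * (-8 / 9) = 9152 / 903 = 10.14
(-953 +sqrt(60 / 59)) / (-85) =953 / 85- 2 * sqrt(885) / 5015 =11.20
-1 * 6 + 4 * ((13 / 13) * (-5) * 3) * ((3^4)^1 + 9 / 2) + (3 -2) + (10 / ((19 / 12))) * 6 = -96845 / 19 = -5097.11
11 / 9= 1.22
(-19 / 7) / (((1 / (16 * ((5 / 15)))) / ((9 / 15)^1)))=-304 / 35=-8.69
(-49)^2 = 2401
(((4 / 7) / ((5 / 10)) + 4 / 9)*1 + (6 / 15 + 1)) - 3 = -4 / 315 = -0.01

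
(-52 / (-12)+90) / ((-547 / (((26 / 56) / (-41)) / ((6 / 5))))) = 0.00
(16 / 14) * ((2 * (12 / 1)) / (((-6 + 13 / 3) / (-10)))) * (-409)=-471168 / 7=-67309.71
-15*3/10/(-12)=3/8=0.38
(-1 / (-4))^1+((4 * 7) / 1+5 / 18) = 1027 / 36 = 28.53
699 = 699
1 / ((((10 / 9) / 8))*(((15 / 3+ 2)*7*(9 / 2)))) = 8 / 245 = 0.03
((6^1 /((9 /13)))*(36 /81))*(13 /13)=104 /27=3.85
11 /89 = 0.12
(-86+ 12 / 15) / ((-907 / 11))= 4686 / 4535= 1.03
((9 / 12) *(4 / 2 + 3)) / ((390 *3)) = 1 / 312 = 0.00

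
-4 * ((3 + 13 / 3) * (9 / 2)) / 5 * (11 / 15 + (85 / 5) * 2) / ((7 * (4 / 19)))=-108889 / 175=-622.22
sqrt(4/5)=2* sqrt(5)/5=0.89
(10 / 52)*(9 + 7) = 40 / 13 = 3.08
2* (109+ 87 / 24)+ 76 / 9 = 8413 / 36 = 233.69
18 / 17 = 1.06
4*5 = 20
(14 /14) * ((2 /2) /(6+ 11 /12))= 12 /83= 0.14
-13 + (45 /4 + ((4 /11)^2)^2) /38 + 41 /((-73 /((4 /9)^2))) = -168624810403 /13158979416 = -12.81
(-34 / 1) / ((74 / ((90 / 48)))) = -255 / 296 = -0.86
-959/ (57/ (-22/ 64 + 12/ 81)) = 162071/ 49248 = 3.29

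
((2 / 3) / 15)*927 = 206 / 5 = 41.20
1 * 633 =633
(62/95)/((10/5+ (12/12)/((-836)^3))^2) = 1113975791916720128/6827593551675001605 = 0.16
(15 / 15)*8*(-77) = -616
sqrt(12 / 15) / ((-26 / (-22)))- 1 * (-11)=22 * sqrt(5) / 65 + 11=11.76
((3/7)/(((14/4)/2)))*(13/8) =39/98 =0.40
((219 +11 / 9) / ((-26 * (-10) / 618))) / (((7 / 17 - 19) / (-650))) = 8676205 / 474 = 18304.23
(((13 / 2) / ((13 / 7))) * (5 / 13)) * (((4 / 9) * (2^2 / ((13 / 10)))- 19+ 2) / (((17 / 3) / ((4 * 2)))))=-256060 / 8619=-29.71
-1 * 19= -19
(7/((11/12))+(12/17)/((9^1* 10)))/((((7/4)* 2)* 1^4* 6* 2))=10721/58905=0.18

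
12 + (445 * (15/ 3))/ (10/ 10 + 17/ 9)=20337/ 26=782.19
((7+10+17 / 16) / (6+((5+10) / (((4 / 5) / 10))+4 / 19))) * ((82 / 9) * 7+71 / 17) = 197543 / 31176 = 6.34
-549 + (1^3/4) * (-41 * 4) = -590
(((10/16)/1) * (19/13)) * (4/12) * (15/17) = 475/1768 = 0.27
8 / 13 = 0.62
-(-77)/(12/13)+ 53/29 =29665/348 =85.24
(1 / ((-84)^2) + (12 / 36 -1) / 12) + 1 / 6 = 785 / 7056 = 0.11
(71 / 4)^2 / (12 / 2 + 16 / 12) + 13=19699 / 352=55.96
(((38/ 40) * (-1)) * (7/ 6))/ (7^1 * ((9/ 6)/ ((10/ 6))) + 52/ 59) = -413/ 2676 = -0.15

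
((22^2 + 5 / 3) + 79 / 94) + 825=369845 / 282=1311.51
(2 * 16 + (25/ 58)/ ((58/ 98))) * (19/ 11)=56.53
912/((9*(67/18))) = 1824/67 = 27.22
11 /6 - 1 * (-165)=1001 /6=166.83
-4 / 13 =-0.31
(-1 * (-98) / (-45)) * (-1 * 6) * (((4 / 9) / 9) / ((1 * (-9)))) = -784 / 10935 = -0.07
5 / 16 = 0.31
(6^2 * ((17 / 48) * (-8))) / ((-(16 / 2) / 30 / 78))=29835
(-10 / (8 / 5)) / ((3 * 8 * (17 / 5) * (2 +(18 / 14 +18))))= -875 / 243168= -0.00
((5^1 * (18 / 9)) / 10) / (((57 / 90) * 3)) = 10 / 19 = 0.53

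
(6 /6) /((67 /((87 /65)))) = 87 /4355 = 0.02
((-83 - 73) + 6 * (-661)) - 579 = -4701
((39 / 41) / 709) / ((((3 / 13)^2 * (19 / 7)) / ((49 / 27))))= 753571 / 44737191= 0.02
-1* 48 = -48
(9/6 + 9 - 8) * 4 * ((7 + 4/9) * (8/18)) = 2680/81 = 33.09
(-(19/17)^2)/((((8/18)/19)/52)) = -802503/289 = -2776.83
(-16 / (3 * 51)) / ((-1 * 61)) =16 / 9333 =0.00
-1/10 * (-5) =0.50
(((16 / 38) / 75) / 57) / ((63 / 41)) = 328 / 5117175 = 0.00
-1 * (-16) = 16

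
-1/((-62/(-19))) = -0.31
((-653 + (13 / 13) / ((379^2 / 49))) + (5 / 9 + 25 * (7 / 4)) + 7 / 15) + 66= -14019496421 / 25855380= -542.23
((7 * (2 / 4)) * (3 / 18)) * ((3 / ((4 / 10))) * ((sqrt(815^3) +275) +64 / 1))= 11865 / 8 +28525 * sqrt(815) / 8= 103275.32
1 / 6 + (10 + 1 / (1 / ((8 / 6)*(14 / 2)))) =39 / 2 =19.50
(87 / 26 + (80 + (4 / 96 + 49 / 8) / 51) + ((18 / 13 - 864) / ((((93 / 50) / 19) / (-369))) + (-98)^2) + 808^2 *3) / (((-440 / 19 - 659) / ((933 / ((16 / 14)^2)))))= -11648473169583845 / 2131099464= -5465945.33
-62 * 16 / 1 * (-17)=16864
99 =99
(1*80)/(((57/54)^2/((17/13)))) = 440640/4693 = 93.89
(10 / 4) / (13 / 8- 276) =-0.01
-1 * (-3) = 3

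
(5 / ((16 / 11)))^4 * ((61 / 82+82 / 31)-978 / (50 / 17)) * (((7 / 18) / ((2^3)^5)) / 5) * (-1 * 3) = 0.33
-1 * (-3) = 3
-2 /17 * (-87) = 174 /17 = 10.24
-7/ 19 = -0.37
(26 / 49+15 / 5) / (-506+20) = -173 / 23814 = -0.01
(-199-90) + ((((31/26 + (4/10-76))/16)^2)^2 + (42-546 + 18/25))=-6074918436177759/18717736960000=-324.55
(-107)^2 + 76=11525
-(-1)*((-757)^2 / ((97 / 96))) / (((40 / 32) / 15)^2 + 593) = 956.38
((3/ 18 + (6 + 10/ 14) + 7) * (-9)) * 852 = -745074/ 7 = -106439.14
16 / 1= 16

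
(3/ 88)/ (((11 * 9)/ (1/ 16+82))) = 1313/ 46464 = 0.03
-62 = -62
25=25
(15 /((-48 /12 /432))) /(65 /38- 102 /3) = 20520 /409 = 50.17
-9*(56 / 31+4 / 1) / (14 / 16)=-12960 / 217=-59.72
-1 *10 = -10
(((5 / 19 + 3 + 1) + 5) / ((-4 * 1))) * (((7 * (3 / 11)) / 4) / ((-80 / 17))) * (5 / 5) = 357 / 1520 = 0.23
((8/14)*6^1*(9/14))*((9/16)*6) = 7.44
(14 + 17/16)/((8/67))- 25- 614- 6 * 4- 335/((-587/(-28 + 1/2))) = -41516079/75136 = -552.55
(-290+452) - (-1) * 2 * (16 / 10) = 826 / 5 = 165.20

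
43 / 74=0.58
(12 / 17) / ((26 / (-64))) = -384 / 221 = -1.74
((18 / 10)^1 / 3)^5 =243 / 3125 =0.08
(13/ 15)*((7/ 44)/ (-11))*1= -91/ 7260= -0.01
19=19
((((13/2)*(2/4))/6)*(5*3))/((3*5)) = 13/24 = 0.54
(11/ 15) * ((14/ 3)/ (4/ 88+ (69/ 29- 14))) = -14036/ 47475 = -0.30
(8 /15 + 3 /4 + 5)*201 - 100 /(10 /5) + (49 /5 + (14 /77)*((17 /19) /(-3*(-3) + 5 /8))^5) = 360588588924509970351 /294899683951995892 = 1222.75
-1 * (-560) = 560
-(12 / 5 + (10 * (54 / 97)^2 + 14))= -917338 / 47045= -19.50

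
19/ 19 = 1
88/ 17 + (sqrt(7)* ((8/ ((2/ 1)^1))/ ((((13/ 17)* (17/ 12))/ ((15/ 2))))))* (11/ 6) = 88/ 17 + 660* sqrt(7)/ 13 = 139.50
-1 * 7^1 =-7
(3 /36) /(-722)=-1 /8664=-0.00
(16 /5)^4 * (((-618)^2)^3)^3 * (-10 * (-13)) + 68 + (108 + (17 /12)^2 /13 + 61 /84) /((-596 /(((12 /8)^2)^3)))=16361888880869990312543493066203037045271240083150336221008718921 /6942208000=2356871024444959055180066000000000000000000000000000000.00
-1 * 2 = -2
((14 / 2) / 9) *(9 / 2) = 7 / 2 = 3.50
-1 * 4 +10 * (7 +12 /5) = 90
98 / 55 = 1.78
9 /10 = 0.90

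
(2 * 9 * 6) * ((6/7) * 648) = 419904/7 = 59986.29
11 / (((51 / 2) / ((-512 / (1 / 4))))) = -45056 / 51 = -883.45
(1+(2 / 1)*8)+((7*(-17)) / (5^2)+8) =506 / 25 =20.24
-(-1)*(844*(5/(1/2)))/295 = 1688/59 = 28.61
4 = 4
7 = 7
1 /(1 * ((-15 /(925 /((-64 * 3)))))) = 185 /576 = 0.32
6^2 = 36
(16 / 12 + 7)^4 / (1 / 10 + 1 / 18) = 31001.98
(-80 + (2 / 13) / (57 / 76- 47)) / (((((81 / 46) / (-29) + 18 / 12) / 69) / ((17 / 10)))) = -6272428647 / 962000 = -6520.20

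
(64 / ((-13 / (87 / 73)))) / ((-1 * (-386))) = -2784 / 183157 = -0.02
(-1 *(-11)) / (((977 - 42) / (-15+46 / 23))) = -13 / 85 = -0.15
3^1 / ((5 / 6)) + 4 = 38 / 5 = 7.60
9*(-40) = -360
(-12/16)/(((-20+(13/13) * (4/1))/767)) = 2301/64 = 35.95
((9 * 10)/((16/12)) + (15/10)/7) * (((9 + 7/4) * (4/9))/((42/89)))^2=1157028391/166698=6940.87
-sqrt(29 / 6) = -sqrt(174) / 6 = -2.20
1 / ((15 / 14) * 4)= 7 / 30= 0.23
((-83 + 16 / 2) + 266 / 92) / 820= -3317 / 37720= -0.09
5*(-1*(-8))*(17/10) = 68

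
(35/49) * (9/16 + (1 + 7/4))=265/112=2.37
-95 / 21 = -4.52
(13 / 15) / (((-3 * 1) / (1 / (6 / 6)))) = -13 / 45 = -0.29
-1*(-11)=11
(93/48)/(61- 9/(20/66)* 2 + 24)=155/2048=0.08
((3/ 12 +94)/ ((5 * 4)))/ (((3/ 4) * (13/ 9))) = 4.35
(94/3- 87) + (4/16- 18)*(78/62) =-29015/372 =-78.00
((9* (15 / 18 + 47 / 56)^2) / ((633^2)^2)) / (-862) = -0.00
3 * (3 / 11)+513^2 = 2894868 / 11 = 263169.82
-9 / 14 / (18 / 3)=-0.11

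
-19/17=-1.12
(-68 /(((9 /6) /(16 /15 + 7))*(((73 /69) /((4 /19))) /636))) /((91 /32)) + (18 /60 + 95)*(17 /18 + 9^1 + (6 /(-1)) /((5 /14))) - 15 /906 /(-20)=-580725673715189 /34305780600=-16927.92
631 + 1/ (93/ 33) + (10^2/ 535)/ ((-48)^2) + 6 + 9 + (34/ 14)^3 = 432964483373/ 655333056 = 660.68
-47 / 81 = -0.58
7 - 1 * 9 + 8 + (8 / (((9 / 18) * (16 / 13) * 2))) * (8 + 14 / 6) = 439 / 6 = 73.17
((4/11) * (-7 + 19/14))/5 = -158/385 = -0.41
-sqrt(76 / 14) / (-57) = sqrt(266) / 399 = 0.04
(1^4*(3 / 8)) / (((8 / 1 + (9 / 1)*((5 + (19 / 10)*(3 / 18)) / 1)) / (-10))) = -75 / 1117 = -0.07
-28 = -28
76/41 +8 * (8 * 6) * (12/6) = 31564/41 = 769.85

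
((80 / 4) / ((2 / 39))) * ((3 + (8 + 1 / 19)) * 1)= 81900 / 19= 4310.53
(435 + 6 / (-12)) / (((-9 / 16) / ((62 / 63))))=-431024 / 567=-760.18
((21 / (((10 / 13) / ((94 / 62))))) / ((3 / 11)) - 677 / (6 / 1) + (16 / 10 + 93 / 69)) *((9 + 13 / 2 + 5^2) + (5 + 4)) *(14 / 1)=103463976 / 3565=29022.15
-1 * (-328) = 328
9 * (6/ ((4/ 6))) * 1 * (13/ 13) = 81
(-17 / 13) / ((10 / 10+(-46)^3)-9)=0.00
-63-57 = -120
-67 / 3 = -22.33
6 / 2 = 3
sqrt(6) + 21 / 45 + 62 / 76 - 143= -80779 / 570 + sqrt(6)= -139.27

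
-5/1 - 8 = -13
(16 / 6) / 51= 8 / 153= 0.05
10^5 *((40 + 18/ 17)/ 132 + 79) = 4449350000/ 561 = 7931105.17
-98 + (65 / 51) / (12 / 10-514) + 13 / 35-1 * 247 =-1577286743 / 4576740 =-344.63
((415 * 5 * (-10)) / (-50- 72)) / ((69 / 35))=363125 / 4209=86.27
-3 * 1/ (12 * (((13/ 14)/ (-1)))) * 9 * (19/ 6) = 399/ 52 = 7.67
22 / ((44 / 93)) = 46.50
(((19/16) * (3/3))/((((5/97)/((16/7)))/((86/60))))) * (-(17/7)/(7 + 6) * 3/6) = -1347233/191100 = -7.05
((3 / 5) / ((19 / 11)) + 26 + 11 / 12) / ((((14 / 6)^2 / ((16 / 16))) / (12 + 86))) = 93243 / 190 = 490.75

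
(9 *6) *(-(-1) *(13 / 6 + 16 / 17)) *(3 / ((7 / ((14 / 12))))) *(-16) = -22824 / 17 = -1342.59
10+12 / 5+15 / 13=881 / 65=13.55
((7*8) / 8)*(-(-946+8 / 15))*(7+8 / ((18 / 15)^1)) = 4070234 / 45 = 90449.64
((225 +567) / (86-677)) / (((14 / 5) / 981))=-647460 / 1379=-469.51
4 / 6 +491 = 1475 / 3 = 491.67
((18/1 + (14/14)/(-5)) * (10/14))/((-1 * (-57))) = 89/399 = 0.22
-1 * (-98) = 98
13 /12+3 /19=283 /228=1.24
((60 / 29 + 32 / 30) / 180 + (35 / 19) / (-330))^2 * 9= 9382440769 / 7438983502500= 0.00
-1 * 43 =-43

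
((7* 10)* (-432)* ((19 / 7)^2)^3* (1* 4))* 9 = -7316575413120 / 16807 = -435329054.15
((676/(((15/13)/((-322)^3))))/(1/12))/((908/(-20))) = 1173593389696/227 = 5170014932.58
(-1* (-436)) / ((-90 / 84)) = -6104 / 15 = -406.93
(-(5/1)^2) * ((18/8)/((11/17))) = -86.93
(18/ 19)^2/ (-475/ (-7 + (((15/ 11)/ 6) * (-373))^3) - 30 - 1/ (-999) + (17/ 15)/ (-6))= -6998915372586120/ 235404329157640939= -0.03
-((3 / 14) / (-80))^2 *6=-27 / 627200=-0.00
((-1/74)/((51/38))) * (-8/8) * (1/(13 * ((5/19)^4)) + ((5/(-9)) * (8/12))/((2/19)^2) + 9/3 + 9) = -44902529/827921250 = -0.05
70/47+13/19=1941/893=2.17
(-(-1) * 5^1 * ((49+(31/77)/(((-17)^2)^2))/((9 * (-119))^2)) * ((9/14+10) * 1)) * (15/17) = 195639957650/97537092233427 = 0.00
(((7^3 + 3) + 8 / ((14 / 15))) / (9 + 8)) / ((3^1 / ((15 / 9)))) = 730 / 63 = 11.59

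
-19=-19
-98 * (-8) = 784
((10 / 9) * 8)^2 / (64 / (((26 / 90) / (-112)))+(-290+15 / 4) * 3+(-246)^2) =332800 / 146766897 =0.00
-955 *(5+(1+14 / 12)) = -41065 / 6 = -6844.17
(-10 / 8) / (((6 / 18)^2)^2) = -405 / 4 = -101.25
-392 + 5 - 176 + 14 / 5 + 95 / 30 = -16711 / 30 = -557.03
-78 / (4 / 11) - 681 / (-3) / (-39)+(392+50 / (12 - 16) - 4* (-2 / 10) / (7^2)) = 1521116 / 9555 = 159.20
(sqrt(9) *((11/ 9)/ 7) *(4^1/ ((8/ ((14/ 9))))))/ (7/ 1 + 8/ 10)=55/ 1053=0.05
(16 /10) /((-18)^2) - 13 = -5263 /405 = -13.00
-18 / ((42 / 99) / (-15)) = 4455 / 7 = 636.43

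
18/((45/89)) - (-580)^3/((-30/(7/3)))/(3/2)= -10116882.92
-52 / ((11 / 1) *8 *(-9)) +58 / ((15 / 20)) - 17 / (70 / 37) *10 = -17267 / 1386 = -12.46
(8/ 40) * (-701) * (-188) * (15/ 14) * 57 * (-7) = -11267874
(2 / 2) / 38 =1 / 38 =0.03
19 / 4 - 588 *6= -14093 / 4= -3523.25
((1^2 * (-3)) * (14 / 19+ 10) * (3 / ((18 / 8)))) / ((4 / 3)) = -612 / 19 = -32.21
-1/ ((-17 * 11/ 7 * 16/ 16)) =0.04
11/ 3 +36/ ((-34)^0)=119/ 3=39.67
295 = 295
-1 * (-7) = 7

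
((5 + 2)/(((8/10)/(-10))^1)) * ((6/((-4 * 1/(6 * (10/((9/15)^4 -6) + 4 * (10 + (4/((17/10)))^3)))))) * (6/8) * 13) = 16682923837125/24034396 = 694127.03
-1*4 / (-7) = 4 / 7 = 0.57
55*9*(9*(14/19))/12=273.55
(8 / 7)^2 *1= 64 / 49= 1.31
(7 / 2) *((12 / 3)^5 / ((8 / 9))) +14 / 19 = 76622 / 19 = 4032.74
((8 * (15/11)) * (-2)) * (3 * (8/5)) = -104.73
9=9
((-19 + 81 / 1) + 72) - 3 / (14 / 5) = 1861 / 14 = 132.93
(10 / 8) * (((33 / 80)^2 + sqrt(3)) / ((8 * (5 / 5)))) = 1089 / 40960 + 5 * sqrt(3) / 32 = 0.30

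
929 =929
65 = 65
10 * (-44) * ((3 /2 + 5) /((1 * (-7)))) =2860 /7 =408.57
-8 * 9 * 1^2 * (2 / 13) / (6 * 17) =-24 / 221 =-0.11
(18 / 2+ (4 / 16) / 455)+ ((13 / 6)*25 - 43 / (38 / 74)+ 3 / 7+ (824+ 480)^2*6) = 1058404845607 / 103740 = 10202475.86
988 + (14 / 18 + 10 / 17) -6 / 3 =151067 / 153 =987.37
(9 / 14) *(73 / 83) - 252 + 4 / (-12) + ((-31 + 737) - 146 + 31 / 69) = 24749453 / 80178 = 308.68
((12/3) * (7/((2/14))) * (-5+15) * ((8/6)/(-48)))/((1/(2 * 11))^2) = -237160/9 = -26351.11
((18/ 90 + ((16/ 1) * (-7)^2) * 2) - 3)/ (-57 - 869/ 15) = -11739/ 862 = -13.62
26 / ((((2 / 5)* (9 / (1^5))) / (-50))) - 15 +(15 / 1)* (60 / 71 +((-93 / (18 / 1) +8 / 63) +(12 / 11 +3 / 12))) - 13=-85006381 / 196812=-431.92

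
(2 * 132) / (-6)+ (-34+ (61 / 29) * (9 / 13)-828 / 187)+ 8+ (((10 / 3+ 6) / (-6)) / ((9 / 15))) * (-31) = 14083409 / 1903473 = 7.40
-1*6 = -6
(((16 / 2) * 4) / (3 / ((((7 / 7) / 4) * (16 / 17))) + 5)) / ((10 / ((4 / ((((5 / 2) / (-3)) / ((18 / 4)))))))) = -6912 / 1775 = -3.89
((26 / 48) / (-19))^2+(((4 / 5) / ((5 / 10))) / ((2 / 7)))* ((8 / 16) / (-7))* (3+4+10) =-7068979 / 1039680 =-6.80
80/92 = 20/23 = 0.87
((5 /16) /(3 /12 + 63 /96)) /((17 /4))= 40 /493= 0.08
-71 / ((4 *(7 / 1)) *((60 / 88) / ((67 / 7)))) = -52327 / 1470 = -35.60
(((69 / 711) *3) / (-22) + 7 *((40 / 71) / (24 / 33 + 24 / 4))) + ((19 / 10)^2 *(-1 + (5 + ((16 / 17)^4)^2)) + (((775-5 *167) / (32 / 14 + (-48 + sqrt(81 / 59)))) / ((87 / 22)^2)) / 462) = 3080 *sqrt(59) / 5077647671 + 125432128431612293466460347467 / 7277400769468853585766167370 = 17.24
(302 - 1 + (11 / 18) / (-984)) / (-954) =-5331301 / 16897248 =-0.32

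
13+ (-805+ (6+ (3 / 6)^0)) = -785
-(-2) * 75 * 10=1500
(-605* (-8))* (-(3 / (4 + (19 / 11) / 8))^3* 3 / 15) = -348.79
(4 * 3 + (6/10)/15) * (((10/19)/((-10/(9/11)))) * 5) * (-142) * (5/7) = 54954/209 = 262.94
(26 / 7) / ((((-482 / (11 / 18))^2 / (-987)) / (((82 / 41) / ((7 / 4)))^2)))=-591448 / 76841163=-0.01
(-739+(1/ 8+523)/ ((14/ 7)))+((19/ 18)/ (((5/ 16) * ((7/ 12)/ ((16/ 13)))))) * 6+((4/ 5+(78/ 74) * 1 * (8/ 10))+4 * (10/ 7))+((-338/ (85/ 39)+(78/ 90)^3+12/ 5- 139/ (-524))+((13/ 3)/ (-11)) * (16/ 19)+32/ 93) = -1519142868092675503/ 2623403376594000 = -579.07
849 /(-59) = -849 /59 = -14.39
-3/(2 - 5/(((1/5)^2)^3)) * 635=635/26041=0.02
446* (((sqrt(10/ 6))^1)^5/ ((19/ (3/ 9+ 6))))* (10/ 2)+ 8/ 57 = 8/ 57+ 55750* sqrt(15)/ 81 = 2665.80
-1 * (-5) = 5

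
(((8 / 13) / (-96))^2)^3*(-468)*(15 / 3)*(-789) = 1315 / 10265508864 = 0.00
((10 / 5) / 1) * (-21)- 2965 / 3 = -3091 / 3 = -1030.33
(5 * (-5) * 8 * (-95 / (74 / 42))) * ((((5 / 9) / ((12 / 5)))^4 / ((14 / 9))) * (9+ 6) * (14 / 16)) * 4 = 32470703125 / 31072896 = 1044.98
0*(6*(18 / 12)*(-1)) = 0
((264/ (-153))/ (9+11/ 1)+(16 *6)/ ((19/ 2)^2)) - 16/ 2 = -646462/ 92055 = -7.02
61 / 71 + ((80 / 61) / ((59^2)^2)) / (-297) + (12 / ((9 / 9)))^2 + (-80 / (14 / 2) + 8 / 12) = 14630884834432421 / 109106523930789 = 134.10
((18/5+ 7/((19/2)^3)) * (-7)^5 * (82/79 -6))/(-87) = -815254863248/235709535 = -3458.73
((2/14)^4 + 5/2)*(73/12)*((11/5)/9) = 9641621/2593080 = 3.72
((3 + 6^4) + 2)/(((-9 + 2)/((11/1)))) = -14311/7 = -2044.43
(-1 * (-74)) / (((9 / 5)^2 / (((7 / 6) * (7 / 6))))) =45325 / 1458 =31.09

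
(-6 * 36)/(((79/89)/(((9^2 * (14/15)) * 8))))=-58133376/395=-147173.10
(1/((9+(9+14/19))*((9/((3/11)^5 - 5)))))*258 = -328847402/43000617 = -7.65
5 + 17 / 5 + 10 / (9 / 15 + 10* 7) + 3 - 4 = 13311 / 1765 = 7.54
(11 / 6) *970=5335 / 3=1778.33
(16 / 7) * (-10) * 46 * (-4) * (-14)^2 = 824320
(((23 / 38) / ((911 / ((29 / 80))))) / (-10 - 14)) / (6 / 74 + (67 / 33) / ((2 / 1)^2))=-11803 / 692360000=-0.00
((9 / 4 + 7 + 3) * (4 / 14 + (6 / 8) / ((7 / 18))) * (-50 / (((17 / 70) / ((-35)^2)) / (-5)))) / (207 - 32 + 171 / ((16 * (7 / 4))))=16281781250 / 86207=188868.44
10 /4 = 5 /2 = 2.50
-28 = -28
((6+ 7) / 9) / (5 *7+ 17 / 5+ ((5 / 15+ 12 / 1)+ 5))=65 / 2508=0.03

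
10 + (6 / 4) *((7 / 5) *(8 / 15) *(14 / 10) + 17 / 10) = 7059 / 500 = 14.12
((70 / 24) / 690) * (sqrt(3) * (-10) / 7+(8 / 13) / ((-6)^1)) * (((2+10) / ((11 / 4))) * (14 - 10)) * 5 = -400 * sqrt(3) / 759 - 1120 / 29601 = -0.95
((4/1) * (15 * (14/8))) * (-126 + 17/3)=-12635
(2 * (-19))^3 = -54872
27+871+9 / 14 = 12581 / 14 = 898.64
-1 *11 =-11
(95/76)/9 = 5/36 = 0.14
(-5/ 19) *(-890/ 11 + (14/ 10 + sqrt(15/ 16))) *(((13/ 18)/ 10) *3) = 56849/ 12540 -13 *sqrt(15)/ 912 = 4.48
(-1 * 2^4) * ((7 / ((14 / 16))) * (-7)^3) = 43904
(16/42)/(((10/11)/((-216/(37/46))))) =-145728/1295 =-112.53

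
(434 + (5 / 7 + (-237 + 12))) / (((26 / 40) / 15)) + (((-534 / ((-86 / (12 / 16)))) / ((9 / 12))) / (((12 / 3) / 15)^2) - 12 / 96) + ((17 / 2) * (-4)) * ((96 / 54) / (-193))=535819002415 / 108750096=4927.07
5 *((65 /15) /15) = 13 /9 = 1.44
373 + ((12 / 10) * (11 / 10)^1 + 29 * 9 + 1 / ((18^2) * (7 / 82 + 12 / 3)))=172394287 / 271350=635.32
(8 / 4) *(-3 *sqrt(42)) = -6 *sqrt(42) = -38.88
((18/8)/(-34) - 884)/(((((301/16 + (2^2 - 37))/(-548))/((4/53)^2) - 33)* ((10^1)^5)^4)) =16471921/53016903906250000000000000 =0.00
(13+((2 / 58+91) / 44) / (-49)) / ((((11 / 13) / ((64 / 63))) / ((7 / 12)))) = 3829904 / 422037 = 9.07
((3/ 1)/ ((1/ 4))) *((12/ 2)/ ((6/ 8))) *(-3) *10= -2880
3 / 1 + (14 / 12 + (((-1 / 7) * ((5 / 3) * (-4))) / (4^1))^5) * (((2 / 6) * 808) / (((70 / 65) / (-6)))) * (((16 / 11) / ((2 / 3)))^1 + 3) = -951245830595 / 104825259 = -9074.59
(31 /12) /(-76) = -31 /912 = -0.03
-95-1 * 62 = -157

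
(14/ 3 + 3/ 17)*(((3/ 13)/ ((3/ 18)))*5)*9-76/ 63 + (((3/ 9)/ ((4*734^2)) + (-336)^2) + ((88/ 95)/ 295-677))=7278053341660284077/ 64682560479600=112519.56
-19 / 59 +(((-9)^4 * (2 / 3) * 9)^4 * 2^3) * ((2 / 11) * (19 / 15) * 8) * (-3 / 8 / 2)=-21536779029495809875093 / 3245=-6636911873496397496.18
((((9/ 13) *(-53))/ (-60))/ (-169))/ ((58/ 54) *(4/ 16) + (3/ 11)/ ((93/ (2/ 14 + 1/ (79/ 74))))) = -809543889/ 60781026605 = -0.01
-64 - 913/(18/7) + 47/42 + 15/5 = -26141/63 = -414.94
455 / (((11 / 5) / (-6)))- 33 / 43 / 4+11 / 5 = -11720003 / 9460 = -1238.90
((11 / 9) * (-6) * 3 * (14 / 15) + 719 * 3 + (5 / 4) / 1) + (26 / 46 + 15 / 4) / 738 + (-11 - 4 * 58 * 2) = 564461039 / 339480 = 1662.72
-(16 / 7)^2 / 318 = -128 / 7791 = -0.02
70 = 70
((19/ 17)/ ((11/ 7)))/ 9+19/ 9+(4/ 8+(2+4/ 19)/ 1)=313417/ 63954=4.90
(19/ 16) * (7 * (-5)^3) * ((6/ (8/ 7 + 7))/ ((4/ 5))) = -30625/ 32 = -957.03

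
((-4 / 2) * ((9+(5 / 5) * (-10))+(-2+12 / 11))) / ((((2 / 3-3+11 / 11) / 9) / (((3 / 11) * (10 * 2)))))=-17010 / 121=-140.58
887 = 887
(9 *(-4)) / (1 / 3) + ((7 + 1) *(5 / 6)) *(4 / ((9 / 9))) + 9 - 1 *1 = -220 / 3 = -73.33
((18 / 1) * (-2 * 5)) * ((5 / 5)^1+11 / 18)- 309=-599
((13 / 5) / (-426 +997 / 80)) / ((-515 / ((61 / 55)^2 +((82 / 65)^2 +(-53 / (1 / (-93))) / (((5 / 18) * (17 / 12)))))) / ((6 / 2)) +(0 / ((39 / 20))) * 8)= 5226292434288 / 11390158476125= 0.46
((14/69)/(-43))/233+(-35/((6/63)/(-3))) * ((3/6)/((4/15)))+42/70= 114358738433/55304880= 2067.79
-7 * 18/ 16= -7.88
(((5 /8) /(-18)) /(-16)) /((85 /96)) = 1 /408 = 0.00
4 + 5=9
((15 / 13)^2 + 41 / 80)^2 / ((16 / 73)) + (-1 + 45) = 174050659593 / 2924646400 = 59.51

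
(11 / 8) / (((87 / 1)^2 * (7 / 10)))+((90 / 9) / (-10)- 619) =-131397785 / 211932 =-620.00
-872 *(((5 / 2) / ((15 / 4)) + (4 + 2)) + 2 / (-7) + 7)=-245032 / 21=-11668.19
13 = 13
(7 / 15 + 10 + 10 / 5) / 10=187 / 150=1.25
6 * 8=48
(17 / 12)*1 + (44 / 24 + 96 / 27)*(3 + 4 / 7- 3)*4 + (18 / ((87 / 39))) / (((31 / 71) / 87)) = 12667475 / 7812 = 1621.54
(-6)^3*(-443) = 95688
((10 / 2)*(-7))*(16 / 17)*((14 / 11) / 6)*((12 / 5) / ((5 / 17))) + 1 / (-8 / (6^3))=-4621 / 55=-84.02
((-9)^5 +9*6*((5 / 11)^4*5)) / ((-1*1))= 59037.47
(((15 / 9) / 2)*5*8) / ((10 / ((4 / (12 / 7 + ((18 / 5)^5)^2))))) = 683593750 / 18745040830401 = 0.00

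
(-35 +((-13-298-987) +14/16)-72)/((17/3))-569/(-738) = -12396239/50184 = -247.02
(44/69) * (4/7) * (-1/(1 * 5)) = -176/2415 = -0.07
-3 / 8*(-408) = 153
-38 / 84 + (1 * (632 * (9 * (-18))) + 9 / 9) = -4300105 / 42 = -102383.45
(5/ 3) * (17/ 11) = 2.58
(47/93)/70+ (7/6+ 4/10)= 5123/3255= 1.57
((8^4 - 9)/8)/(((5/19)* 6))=77653/240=323.55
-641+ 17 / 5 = -3188 / 5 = -637.60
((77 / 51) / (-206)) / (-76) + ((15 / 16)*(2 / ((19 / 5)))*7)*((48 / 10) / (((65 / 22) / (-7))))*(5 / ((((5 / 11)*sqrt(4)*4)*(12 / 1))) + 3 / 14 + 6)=-5160771077 / 20759856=-248.59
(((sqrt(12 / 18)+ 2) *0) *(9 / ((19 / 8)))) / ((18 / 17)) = 0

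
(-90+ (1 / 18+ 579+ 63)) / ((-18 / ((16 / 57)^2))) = -33472 / 13851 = -2.42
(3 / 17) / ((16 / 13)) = 39 / 272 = 0.14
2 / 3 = 0.67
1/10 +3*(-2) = -59/10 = -5.90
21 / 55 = 0.38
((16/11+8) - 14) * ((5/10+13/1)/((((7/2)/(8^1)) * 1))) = -140.26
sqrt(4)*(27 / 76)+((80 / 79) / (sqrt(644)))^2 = 27190427 / 38182438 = 0.71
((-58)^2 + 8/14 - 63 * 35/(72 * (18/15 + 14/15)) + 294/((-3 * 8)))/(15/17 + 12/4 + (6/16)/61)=6202955495/7226016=858.42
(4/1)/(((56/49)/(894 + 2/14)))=6259/2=3129.50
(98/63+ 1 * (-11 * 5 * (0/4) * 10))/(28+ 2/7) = 49/891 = 0.05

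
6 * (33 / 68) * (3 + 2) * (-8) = -1980 / 17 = -116.47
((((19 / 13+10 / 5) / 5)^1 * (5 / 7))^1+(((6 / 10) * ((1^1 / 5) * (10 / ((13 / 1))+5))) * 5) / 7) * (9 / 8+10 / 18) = 605 / 364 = 1.66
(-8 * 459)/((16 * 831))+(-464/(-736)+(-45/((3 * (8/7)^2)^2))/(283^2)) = 0.35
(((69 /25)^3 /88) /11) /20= 328509 /302500000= 0.00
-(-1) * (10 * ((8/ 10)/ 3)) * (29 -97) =-544/ 3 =-181.33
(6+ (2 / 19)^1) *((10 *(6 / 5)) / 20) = 3.66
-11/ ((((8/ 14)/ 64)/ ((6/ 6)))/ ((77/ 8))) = -11858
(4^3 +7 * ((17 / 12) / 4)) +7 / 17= 54583 / 816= 66.89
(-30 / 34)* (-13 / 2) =5.74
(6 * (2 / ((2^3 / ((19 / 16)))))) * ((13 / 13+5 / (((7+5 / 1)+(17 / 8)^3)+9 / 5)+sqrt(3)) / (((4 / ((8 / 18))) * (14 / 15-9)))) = -95 * sqrt(3) / 3872-6905835 / 231905696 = -0.07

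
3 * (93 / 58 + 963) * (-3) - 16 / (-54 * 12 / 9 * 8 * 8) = -72507283 / 8352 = -8681.43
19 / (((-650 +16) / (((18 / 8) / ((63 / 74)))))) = -703 / 8876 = -0.08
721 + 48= 769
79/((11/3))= 237/11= 21.55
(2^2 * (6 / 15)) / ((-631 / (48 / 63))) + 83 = 83.00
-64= -64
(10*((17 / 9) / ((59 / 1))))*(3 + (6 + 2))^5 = 27378670 / 531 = 51560.58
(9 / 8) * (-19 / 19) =-9 / 8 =-1.12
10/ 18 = 5/ 9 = 0.56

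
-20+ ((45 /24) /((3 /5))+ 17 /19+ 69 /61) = -137681 /9272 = -14.85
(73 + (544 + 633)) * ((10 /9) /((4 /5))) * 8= 125000 /9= 13888.89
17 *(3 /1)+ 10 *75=801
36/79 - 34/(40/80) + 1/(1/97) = 2327/79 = 29.46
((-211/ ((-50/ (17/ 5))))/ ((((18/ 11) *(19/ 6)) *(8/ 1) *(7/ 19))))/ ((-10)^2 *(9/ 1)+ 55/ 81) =1065339/ 1021370000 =0.00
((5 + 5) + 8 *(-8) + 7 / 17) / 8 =-911 / 136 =-6.70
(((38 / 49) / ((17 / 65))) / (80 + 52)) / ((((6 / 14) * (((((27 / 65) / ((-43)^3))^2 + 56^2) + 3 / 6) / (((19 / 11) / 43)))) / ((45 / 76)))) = 3835358397593125 / 9649505485410122923668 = 0.00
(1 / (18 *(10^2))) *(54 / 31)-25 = -77497 / 3100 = -25.00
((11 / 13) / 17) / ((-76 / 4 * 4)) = -0.00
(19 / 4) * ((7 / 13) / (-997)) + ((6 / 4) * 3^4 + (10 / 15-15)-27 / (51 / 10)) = 269348719 / 2644044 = 101.87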